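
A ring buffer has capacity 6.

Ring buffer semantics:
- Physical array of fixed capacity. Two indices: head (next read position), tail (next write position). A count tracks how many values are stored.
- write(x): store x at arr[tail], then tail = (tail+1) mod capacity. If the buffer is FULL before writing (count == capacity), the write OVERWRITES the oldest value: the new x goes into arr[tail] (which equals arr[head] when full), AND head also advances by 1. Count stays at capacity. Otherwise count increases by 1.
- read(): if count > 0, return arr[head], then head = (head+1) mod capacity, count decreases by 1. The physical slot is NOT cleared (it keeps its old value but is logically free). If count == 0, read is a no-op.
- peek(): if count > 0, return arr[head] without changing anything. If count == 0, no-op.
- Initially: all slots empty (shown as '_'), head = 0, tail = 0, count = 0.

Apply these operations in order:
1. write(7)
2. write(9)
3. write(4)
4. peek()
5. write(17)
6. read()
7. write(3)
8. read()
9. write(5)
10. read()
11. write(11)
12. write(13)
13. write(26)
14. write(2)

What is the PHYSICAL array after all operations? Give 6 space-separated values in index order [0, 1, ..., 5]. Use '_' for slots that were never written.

Answer: 11 13 26 2 3 5

Derivation:
After op 1 (write(7)): arr=[7 _ _ _ _ _] head=0 tail=1 count=1
After op 2 (write(9)): arr=[7 9 _ _ _ _] head=0 tail=2 count=2
After op 3 (write(4)): arr=[7 9 4 _ _ _] head=0 tail=3 count=3
After op 4 (peek()): arr=[7 9 4 _ _ _] head=0 tail=3 count=3
After op 5 (write(17)): arr=[7 9 4 17 _ _] head=0 tail=4 count=4
After op 6 (read()): arr=[7 9 4 17 _ _] head=1 tail=4 count=3
After op 7 (write(3)): arr=[7 9 4 17 3 _] head=1 tail=5 count=4
After op 8 (read()): arr=[7 9 4 17 3 _] head=2 tail=5 count=3
After op 9 (write(5)): arr=[7 9 4 17 3 5] head=2 tail=0 count=4
After op 10 (read()): arr=[7 9 4 17 3 5] head=3 tail=0 count=3
After op 11 (write(11)): arr=[11 9 4 17 3 5] head=3 tail=1 count=4
After op 12 (write(13)): arr=[11 13 4 17 3 5] head=3 tail=2 count=5
After op 13 (write(26)): arr=[11 13 26 17 3 5] head=3 tail=3 count=6
After op 14 (write(2)): arr=[11 13 26 2 3 5] head=4 tail=4 count=6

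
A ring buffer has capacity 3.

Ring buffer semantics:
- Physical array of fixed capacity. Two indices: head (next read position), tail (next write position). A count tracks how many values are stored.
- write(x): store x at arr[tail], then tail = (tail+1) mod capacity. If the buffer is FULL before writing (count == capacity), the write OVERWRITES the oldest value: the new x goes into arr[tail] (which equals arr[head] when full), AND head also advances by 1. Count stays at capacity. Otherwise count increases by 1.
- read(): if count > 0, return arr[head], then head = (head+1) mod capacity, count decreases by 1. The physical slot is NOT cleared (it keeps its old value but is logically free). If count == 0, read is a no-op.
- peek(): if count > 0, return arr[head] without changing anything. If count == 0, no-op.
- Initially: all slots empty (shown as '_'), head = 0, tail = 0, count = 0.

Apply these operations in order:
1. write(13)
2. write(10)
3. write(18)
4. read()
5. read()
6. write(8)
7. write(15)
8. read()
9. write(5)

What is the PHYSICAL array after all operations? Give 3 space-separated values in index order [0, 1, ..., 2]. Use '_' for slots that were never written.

After op 1 (write(13)): arr=[13 _ _] head=0 tail=1 count=1
After op 2 (write(10)): arr=[13 10 _] head=0 tail=2 count=2
After op 3 (write(18)): arr=[13 10 18] head=0 tail=0 count=3
After op 4 (read()): arr=[13 10 18] head=1 tail=0 count=2
After op 5 (read()): arr=[13 10 18] head=2 tail=0 count=1
After op 6 (write(8)): arr=[8 10 18] head=2 tail=1 count=2
After op 7 (write(15)): arr=[8 15 18] head=2 tail=2 count=3
After op 8 (read()): arr=[8 15 18] head=0 tail=2 count=2
After op 9 (write(5)): arr=[8 15 5] head=0 tail=0 count=3

Answer: 8 15 5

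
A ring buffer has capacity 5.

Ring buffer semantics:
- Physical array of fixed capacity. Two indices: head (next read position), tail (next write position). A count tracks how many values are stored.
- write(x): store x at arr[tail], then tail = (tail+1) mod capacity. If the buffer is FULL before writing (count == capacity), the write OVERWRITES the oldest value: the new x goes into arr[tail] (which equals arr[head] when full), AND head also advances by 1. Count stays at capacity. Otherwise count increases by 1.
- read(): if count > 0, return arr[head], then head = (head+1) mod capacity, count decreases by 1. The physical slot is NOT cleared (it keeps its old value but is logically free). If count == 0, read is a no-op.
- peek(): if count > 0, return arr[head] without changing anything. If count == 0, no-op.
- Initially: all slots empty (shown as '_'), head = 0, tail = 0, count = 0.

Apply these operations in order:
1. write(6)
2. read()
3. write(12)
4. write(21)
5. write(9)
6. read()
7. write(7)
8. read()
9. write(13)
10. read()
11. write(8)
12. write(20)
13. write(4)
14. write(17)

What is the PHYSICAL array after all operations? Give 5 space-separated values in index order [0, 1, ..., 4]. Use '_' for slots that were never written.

After op 1 (write(6)): arr=[6 _ _ _ _] head=0 tail=1 count=1
After op 2 (read()): arr=[6 _ _ _ _] head=1 tail=1 count=0
After op 3 (write(12)): arr=[6 12 _ _ _] head=1 tail=2 count=1
After op 4 (write(21)): arr=[6 12 21 _ _] head=1 tail=3 count=2
After op 5 (write(9)): arr=[6 12 21 9 _] head=1 tail=4 count=3
After op 6 (read()): arr=[6 12 21 9 _] head=2 tail=4 count=2
After op 7 (write(7)): arr=[6 12 21 9 7] head=2 tail=0 count=3
After op 8 (read()): arr=[6 12 21 9 7] head=3 tail=0 count=2
After op 9 (write(13)): arr=[13 12 21 9 7] head=3 tail=1 count=3
After op 10 (read()): arr=[13 12 21 9 7] head=4 tail=1 count=2
After op 11 (write(8)): arr=[13 8 21 9 7] head=4 tail=2 count=3
After op 12 (write(20)): arr=[13 8 20 9 7] head=4 tail=3 count=4
After op 13 (write(4)): arr=[13 8 20 4 7] head=4 tail=4 count=5
After op 14 (write(17)): arr=[13 8 20 4 17] head=0 tail=0 count=5

Answer: 13 8 20 4 17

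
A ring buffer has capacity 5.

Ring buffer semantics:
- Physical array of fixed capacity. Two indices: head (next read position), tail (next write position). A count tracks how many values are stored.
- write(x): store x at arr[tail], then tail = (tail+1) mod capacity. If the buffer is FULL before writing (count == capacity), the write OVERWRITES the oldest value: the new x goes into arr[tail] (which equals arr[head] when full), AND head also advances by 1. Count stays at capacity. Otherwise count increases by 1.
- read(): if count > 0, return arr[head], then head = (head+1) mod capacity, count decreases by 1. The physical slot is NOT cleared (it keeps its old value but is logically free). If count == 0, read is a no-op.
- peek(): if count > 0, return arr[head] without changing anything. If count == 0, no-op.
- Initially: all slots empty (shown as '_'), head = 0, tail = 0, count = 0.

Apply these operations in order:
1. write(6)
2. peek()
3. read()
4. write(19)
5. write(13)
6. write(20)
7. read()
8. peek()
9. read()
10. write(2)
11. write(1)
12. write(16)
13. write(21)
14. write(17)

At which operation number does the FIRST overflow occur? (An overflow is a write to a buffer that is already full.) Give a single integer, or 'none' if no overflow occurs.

Answer: 14

Derivation:
After op 1 (write(6)): arr=[6 _ _ _ _] head=0 tail=1 count=1
After op 2 (peek()): arr=[6 _ _ _ _] head=0 tail=1 count=1
After op 3 (read()): arr=[6 _ _ _ _] head=1 tail=1 count=0
After op 4 (write(19)): arr=[6 19 _ _ _] head=1 tail=2 count=1
After op 5 (write(13)): arr=[6 19 13 _ _] head=1 tail=3 count=2
After op 6 (write(20)): arr=[6 19 13 20 _] head=1 tail=4 count=3
After op 7 (read()): arr=[6 19 13 20 _] head=2 tail=4 count=2
After op 8 (peek()): arr=[6 19 13 20 _] head=2 tail=4 count=2
After op 9 (read()): arr=[6 19 13 20 _] head=3 tail=4 count=1
After op 10 (write(2)): arr=[6 19 13 20 2] head=3 tail=0 count=2
After op 11 (write(1)): arr=[1 19 13 20 2] head=3 tail=1 count=3
After op 12 (write(16)): arr=[1 16 13 20 2] head=3 tail=2 count=4
After op 13 (write(21)): arr=[1 16 21 20 2] head=3 tail=3 count=5
After op 14 (write(17)): arr=[1 16 21 17 2] head=4 tail=4 count=5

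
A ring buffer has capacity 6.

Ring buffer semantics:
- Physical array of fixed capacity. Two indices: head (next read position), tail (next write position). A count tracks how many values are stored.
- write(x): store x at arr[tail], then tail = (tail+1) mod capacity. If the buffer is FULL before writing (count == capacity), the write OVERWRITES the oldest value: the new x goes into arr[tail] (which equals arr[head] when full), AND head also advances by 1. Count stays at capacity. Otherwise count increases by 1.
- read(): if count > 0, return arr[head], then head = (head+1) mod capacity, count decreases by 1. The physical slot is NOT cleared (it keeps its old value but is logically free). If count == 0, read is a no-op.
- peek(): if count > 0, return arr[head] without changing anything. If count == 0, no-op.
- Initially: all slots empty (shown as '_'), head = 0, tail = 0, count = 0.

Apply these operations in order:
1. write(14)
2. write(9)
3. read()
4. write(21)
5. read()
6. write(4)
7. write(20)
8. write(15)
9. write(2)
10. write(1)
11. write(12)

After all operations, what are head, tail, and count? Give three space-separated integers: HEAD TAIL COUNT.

After op 1 (write(14)): arr=[14 _ _ _ _ _] head=0 tail=1 count=1
After op 2 (write(9)): arr=[14 9 _ _ _ _] head=0 tail=2 count=2
After op 3 (read()): arr=[14 9 _ _ _ _] head=1 tail=2 count=1
After op 4 (write(21)): arr=[14 9 21 _ _ _] head=1 tail=3 count=2
After op 5 (read()): arr=[14 9 21 _ _ _] head=2 tail=3 count=1
After op 6 (write(4)): arr=[14 9 21 4 _ _] head=2 tail=4 count=2
After op 7 (write(20)): arr=[14 9 21 4 20 _] head=2 tail=5 count=3
After op 8 (write(15)): arr=[14 9 21 4 20 15] head=2 tail=0 count=4
After op 9 (write(2)): arr=[2 9 21 4 20 15] head=2 tail=1 count=5
After op 10 (write(1)): arr=[2 1 21 4 20 15] head=2 tail=2 count=6
After op 11 (write(12)): arr=[2 1 12 4 20 15] head=3 tail=3 count=6

Answer: 3 3 6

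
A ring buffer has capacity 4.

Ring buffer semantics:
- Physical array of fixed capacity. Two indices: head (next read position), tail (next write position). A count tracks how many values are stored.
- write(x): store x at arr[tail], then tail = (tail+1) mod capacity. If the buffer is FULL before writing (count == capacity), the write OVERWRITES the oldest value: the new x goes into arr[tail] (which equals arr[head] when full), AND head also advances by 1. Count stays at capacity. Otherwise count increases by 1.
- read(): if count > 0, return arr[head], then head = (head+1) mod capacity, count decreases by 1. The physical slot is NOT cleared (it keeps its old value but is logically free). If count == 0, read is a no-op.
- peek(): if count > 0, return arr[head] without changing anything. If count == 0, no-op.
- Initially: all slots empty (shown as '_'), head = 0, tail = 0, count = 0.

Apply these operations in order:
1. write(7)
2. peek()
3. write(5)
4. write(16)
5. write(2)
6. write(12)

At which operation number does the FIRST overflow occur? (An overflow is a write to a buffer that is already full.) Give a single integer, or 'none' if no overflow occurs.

Answer: 6

Derivation:
After op 1 (write(7)): arr=[7 _ _ _] head=0 tail=1 count=1
After op 2 (peek()): arr=[7 _ _ _] head=0 tail=1 count=1
After op 3 (write(5)): arr=[7 5 _ _] head=0 tail=2 count=2
After op 4 (write(16)): arr=[7 5 16 _] head=0 tail=3 count=3
After op 5 (write(2)): arr=[7 5 16 2] head=0 tail=0 count=4
After op 6 (write(12)): arr=[12 5 16 2] head=1 tail=1 count=4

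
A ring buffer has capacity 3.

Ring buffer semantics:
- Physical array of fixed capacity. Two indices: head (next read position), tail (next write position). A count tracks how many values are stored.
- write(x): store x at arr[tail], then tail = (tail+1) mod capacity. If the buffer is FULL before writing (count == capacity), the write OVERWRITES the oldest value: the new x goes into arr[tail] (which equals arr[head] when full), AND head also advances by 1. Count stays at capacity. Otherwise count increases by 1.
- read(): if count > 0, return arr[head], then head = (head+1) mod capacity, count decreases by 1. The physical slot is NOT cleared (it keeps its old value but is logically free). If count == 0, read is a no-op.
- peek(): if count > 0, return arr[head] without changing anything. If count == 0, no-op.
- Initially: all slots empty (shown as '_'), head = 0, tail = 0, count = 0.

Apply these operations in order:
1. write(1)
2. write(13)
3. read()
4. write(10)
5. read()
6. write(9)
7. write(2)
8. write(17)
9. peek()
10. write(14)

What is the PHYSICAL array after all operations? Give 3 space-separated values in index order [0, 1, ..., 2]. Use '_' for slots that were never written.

After op 1 (write(1)): arr=[1 _ _] head=0 tail=1 count=1
After op 2 (write(13)): arr=[1 13 _] head=0 tail=2 count=2
After op 3 (read()): arr=[1 13 _] head=1 tail=2 count=1
After op 4 (write(10)): arr=[1 13 10] head=1 tail=0 count=2
After op 5 (read()): arr=[1 13 10] head=2 tail=0 count=1
After op 6 (write(9)): arr=[9 13 10] head=2 tail=1 count=2
After op 7 (write(2)): arr=[9 2 10] head=2 tail=2 count=3
After op 8 (write(17)): arr=[9 2 17] head=0 tail=0 count=3
After op 9 (peek()): arr=[9 2 17] head=0 tail=0 count=3
After op 10 (write(14)): arr=[14 2 17] head=1 tail=1 count=3

Answer: 14 2 17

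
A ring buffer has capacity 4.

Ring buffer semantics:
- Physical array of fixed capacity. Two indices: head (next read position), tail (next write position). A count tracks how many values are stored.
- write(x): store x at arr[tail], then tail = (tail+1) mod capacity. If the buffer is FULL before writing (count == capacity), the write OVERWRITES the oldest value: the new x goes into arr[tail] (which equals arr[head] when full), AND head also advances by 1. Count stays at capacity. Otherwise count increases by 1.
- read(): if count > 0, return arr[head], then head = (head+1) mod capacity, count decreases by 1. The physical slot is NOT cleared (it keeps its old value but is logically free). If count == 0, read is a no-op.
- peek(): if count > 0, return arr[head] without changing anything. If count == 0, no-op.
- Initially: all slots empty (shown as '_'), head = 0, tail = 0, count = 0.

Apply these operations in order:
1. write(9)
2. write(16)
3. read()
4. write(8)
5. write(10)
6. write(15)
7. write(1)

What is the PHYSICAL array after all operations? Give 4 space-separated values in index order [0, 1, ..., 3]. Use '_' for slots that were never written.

After op 1 (write(9)): arr=[9 _ _ _] head=0 tail=1 count=1
After op 2 (write(16)): arr=[9 16 _ _] head=0 tail=2 count=2
After op 3 (read()): arr=[9 16 _ _] head=1 tail=2 count=1
After op 4 (write(8)): arr=[9 16 8 _] head=1 tail=3 count=2
After op 5 (write(10)): arr=[9 16 8 10] head=1 tail=0 count=3
After op 6 (write(15)): arr=[15 16 8 10] head=1 tail=1 count=4
After op 7 (write(1)): arr=[15 1 8 10] head=2 tail=2 count=4

Answer: 15 1 8 10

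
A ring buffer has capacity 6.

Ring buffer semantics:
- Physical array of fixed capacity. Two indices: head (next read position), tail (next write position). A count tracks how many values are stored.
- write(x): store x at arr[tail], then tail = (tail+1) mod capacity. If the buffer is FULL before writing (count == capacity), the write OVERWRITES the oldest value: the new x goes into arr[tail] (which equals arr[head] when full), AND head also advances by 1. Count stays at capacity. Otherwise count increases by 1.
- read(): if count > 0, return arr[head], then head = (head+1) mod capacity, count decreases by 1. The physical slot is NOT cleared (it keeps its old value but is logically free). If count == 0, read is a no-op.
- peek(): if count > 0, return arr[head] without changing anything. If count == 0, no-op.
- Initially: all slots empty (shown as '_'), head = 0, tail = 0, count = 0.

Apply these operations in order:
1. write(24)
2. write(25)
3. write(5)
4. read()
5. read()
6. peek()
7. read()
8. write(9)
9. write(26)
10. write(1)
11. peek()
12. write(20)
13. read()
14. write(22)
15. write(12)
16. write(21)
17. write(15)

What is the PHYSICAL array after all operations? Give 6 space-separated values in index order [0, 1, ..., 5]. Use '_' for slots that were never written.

After op 1 (write(24)): arr=[24 _ _ _ _ _] head=0 tail=1 count=1
After op 2 (write(25)): arr=[24 25 _ _ _ _] head=0 tail=2 count=2
After op 3 (write(5)): arr=[24 25 5 _ _ _] head=0 tail=3 count=3
After op 4 (read()): arr=[24 25 5 _ _ _] head=1 tail=3 count=2
After op 5 (read()): arr=[24 25 5 _ _ _] head=2 tail=3 count=1
After op 6 (peek()): arr=[24 25 5 _ _ _] head=2 tail=3 count=1
After op 7 (read()): arr=[24 25 5 _ _ _] head=3 tail=3 count=0
After op 8 (write(9)): arr=[24 25 5 9 _ _] head=3 tail=4 count=1
After op 9 (write(26)): arr=[24 25 5 9 26 _] head=3 tail=5 count=2
After op 10 (write(1)): arr=[24 25 5 9 26 1] head=3 tail=0 count=3
After op 11 (peek()): arr=[24 25 5 9 26 1] head=3 tail=0 count=3
After op 12 (write(20)): arr=[20 25 5 9 26 1] head=3 tail=1 count=4
After op 13 (read()): arr=[20 25 5 9 26 1] head=4 tail=1 count=3
After op 14 (write(22)): arr=[20 22 5 9 26 1] head=4 tail=2 count=4
After op 15 (write(12)): arr=[20 22 12 9 26 1] head=4 tail=3 count=5
After op 16 (write(21)): arr=[20 22 12 21 26 1] head=4 tail=4 count=6
After op 17 (write(15)): arr=[20 22 12 21 15 1] head=5 tail=5 count=6

Answer: 20 22 12 21 15 1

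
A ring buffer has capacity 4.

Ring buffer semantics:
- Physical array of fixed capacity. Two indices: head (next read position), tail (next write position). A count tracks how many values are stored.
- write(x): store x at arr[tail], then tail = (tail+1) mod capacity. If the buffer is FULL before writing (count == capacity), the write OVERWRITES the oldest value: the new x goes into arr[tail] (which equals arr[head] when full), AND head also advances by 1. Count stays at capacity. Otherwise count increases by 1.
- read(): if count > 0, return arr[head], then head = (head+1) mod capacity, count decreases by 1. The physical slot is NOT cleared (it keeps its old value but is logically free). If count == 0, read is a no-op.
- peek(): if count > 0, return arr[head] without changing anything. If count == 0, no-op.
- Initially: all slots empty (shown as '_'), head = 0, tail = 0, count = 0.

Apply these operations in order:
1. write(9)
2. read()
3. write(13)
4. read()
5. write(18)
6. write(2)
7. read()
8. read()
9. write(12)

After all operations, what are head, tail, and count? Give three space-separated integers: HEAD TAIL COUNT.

Answer: 0 1 1

Derivation:
After op 1 (write(9)): arr=[9 _ _ _] head=0 tail=1 count=1
After op 2 (read()): arr=[9 _ _ _] head=1 tail=1 count=0
After op 3 (write(13)): arr=[9 13 _ _] head=1 tail=2 count=1
After op 4 (read()): arr=[9 13 _ _] head=2 tail=2 count=0
After op 5 (write(18)): arr=[9 13 18 _] head=2 tail=3 count=1
After op 6 (write(2)): arr=[9 13 18 2] head=2 tail=0 count=2
After op 7 (read()): arr=[9 13 18 2] head=3 tail=0 count=1
After op 8 (read()): arr=[9 13 18 2] head=0 tail=0 count=0
After op 9 (write(12)): arr=[12 13 18 2] head=0 tail=1 count=1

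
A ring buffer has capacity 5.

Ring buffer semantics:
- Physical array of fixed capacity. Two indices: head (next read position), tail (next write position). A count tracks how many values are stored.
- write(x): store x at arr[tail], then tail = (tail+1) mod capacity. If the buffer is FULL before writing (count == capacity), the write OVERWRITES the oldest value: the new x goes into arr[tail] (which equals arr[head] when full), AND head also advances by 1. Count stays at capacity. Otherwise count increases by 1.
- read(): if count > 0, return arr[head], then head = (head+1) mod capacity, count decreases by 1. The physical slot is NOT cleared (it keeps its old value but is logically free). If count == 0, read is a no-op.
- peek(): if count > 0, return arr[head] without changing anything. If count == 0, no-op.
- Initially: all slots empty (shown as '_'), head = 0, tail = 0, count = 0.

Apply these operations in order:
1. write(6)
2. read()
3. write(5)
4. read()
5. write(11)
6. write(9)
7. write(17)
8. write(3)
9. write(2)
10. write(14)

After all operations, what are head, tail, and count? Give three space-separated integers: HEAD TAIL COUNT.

After op 1 (write(6)): arr=[6 _ _ _ _] head=0 tail=1 count=1
After op 2 (read()): arr=[6 _ _ _ _] head=1 tail=1 count=0
After op 3 (write(5)): arr=[6 5 _ _ _] head=1 tail=2 count=1
After op 4 (read()): arr=[6 5 _ _ _] head=2 tail=2 count=0
After op 5 (write(11)): arr=[6 5 11 _ _] head=2 tail=3 count=1
After op 6 (write(9)): arr=[6 5 11 9 _] head=2 tail=4 count=2
After op 7 (write(17)): arr=[6 5 11 9 17] head=2 tail=0 count=3
After op 8 (write(3)): arr=[3 5 11 9 17] head=2 tail=1 count=4
After op 9 (write(2)): arr=[3 2 11 9 17] head=2 tail=2 count=5
After op 10 (write(14)): arr=[3 2 14 9 17] head=3 tail=3 count=5

Answer: 3 3 5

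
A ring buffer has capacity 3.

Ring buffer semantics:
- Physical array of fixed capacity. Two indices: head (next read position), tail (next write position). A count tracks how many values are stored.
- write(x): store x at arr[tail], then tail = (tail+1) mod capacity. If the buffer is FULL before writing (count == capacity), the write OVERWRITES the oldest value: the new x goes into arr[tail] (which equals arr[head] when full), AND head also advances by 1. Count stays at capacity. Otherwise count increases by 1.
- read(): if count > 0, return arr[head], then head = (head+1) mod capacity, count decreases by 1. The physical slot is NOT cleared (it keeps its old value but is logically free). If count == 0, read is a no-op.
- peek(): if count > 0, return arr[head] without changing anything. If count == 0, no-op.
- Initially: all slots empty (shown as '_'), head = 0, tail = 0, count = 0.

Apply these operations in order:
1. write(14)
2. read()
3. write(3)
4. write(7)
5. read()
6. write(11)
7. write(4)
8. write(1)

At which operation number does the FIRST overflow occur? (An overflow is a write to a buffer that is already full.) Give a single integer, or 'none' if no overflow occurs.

After op 1 (write(14)): arr=[14 _ _] head=0 tail=1 count=1
After op 2 (read()): arr=[14 _ _] head=1 tail=1 count=0
After op 3 (write(3)): arr=[14 3 _] head=1 tail=2 count=1
After op 4 (write(7)): arr=[14 3 7] head=1 tail=0 count=2
After op 5 (read()): arr=[14 3 7] head=2 tail=0 count=1
After op 6 (write(11)): arr=[11 3 7] head=2 tail=1 count=2
After op 7 (write(4)): arr=[11 4 7] head=2 tail=2 count=3
After op 8 (write(1)): arr=[11 4 1] head=0 tail=0 count=3

Answer: 8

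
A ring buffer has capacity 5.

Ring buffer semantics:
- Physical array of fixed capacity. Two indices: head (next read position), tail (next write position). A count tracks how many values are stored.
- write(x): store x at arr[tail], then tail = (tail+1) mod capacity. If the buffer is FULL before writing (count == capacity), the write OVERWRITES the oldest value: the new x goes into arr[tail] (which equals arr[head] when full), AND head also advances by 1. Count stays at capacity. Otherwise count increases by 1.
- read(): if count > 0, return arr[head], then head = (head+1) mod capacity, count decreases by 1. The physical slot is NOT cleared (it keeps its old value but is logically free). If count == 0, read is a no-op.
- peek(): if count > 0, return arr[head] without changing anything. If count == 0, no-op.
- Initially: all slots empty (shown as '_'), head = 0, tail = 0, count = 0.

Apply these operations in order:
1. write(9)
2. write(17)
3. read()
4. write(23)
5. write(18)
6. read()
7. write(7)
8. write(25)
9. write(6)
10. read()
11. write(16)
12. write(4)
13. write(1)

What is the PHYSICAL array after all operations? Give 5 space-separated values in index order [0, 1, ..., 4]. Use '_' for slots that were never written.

Answer: 25 6 16 4 1

Derivation:
After op 1 (write(9)): arr=[9 _ _ _ _] head=0 tail=1 count=1
After op 2 (write(17)): arr=[9 17 _ _ _] head=0 tail=2 count=2
After op 3 (read()): arr=[9 17 _ _ _] head=1 tail=2 count=1
After op 4 (write(23)): arr=[9 17 23 _ _] head=1 tail=3 count=2
After op 5 (write(18)): arr=[9 17 23 18 _] head=1 tail=4 count=3
After op 6 (read()): arr=[9 17 23 18 _] head=2 tail=4 count=2
After op 7 (write(7)): arr=[9 17 23 18 7] head=2 tail=0 count=3
After op 8 (write(25)): arr=[25 17 23 18 7] head=2 tail=1 count=4
After op 9 (write(6)): arr=[25 6 23 18 7] head=2 tail=2 count=5
After op 10 (read()): arr=[25 6 23 18 7] head=3 tail=2 count=4
After op 11 (write(16)): arr=[25 6 16 18 7] head=3 tail=3 count=5
After op 12 (write(4)): arr=[25 6 16 4 7] head=4 tail=4 count=5
After op 13 (write(1)): arr=[25 6 16 4 1] head=0 tail=0 count=5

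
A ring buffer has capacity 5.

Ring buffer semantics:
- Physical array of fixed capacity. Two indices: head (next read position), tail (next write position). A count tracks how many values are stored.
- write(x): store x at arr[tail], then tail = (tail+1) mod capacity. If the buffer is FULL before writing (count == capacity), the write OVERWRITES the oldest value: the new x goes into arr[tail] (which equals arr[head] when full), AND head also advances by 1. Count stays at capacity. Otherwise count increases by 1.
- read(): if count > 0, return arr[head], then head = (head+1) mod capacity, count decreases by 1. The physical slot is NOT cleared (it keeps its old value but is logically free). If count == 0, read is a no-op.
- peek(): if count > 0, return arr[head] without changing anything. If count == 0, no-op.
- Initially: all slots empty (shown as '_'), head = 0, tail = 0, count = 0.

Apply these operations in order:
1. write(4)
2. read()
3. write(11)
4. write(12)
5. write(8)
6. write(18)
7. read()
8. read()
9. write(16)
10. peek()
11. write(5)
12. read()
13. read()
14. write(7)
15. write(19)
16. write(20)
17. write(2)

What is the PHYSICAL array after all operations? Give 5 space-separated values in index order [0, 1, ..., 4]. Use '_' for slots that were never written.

After op 1 (write(4)): arr=[4 _ _ _ _] head=0 tail=1 count=1
After op 2 (read()): arr=[4 _ _ _ _] head=1 tail=1 count=0
After op 3 (write(11)): arr=[4 11 _ _ _] head=1 tail=2 count=1
After op 4 (write(12)): arr=[4 11 12 _ _] head=1 tail=3 count=2
After op 5 (write(8)): arr=[4 11 12 8 _] head=1 tail=4 count=3
After op 6 (write(18)): arr=[4 11 12 8 18] head=1 tail=0 count=4
After op 7 (read()): arr=[4 11 12 8 18] head=2 tail=0 count=3
After op 8 (read()): arr=[4 11 12 8 18] head=3 tail=0 count=2
After op 9 (write(16)): arr=[16 11 12 8 18] head=3 tail=1 count=3
After op 10 (peek()): arr=[16 11 12 8 18] head=3 tail=1 count=3
After op 11 (write(5)): arr=[16 5 12 8 18] head=3 tail=2 count=4
After op 12 (read()): arr=[16 5 12 8 18] head=4 tail=2 count=3
After op 13 (read()): arr=[16 5 12 8 18] head=0 tail=2 count=2
After op 14 (write(7)): arr=[16 5 7 8 18] head=0 tail=3 count=3
After op 15 (write(19)): arr=[16 5 7 19 18] head=0 tail=4 count=4
After op 16 (write(20)): arr=[16 5 7 19 20] head=0 tail=0 count=5
After op 17 (write(2)): arr=[2 5 7 19 20] head=1 tail=1 count=5

Answer: 2 5 7 19 20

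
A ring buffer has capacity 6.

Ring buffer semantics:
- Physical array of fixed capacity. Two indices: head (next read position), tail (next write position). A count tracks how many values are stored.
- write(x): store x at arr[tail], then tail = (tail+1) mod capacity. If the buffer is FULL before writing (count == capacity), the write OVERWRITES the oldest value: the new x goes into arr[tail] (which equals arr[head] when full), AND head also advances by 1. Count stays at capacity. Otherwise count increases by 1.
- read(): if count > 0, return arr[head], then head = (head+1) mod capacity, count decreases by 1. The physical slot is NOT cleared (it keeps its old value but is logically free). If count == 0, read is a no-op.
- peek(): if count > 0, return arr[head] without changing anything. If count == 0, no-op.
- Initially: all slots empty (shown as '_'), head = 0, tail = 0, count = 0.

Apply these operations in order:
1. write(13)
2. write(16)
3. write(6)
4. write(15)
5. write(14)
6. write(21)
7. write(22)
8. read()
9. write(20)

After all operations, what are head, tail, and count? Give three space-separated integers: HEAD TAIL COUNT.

Answer: 2 2 6

Derivation:
After op 1 (write(13)): arr=[13 _ _ _ _ _] head=0 tail=1 count=1
After op 2 (write(16)): arr=[13 16 _ _ _ _] head=0 tail=2 count=2
After op 3 (write(6)): arr=[13 16 6 _ _ _] head=0 tail=3 count=3
After op 4 (write(15)): arr=[13 16 6 15 _ _] head=0 tail=4 count=4
After op 5 (write(14)): arr=[13 16 6 15 14 _] head=0 tail=5 count=5
After op 6 (write(21)): arr=[13 16 6 15 14 21] head=0 tail=0 count=6
After op 7 (write(22)): arr=[22 16 6 15 14 21] head=1 tail=1 count=6
After op 8 (read()): arr=[22 16 6 15 14 21] head=2 tail=1 count=5
After op 9 (write(20)): arr=[22 20 6 15 14 21] head=2 tail=2 count=6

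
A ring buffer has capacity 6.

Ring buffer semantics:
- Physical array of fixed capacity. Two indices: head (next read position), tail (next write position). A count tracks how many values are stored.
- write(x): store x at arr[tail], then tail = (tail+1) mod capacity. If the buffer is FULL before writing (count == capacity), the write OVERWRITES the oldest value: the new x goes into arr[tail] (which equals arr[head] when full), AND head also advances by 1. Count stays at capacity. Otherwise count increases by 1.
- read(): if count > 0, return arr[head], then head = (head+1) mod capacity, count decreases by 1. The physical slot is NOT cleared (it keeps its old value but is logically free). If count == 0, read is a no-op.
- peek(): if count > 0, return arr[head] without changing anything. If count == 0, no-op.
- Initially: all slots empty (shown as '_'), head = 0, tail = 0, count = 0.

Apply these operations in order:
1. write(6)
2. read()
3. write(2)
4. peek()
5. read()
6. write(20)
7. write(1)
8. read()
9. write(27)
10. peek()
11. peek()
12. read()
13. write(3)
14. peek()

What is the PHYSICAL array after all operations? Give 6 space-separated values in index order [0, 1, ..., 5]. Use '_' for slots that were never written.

After op 1 (write(6)): arr=[6 _ _ _ _ _] head=0 tail=1 count=1
After op 2 (read()): arr=[6 _ _ _ _ _] head=1 tail=1 count=0
After op 3 (write(2)): arr=[6 2 _ _ _ _] head=1 tail=2 count=1
After op 4 (peek()): arr=[6 2 _ _ _ _] head=1 tail=2 count=1
After op 5 (read()): arr=[6 2 _ _ _ _] head=2 tail=2 count=0
After op 6 (write(20)): arr=[6 2 20 _ _ _] head=2 tail=3 count=1
After op 7 (write(1)): arr=[6 2 20 1 _ _] head=2 tail=4 count=2
After op 8 (read()): arr=[6 2 20 1 _ _] head=3 tail=4 count=1
After op 9 (write(27)): arr=[6 2 20 1 27 _] head=3 tail=5 count=2
After op 10 (peek()): arr=[6 2 20 1 27 _] head=3 tail=5 count=2
After op 11 (peek()): arr=[6 2 20 1 27 _] head=3 tail=5 count=2
After op 12 (read()): arr=[6 2 20 1 27 _] head=4 tail=5 count=1
After op 13 (write(3)): arr=[6 2 20 1 27 3] head=4 tail=0 count=2
After op 14 (peek()): arr=[6 2 20 1 27 3] head=4 tail=0 count=2

Answer: 6 2 20 1 27 3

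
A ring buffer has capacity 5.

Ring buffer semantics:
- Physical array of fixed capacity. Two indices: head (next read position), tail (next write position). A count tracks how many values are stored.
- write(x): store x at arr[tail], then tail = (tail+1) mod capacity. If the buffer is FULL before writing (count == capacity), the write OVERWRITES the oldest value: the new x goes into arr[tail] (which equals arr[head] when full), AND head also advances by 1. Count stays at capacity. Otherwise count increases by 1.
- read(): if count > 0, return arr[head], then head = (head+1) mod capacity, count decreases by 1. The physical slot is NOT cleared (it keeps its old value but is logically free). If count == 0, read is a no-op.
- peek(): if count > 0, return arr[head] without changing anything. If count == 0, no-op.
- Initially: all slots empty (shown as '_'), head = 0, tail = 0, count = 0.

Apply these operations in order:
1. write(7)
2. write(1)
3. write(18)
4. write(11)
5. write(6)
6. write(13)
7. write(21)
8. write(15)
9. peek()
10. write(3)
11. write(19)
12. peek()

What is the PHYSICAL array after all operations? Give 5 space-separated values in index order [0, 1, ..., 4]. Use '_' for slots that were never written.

After op 1 (write(7)): arr=[7 _ _ _ _] head=0 tail=1 count=1
After op 2 (write(1)): arr=[7 1 _ _ _] head=0 tail=2 count=2
After op 3 (write(18)): arr=[7 1 18 _ _] head=0 tail=3 count=3
After op 4 (write(11)): arr=[7 1 18 11 _] head=0 tail=4 count=4
After op 5 (write(6)): arr=[7 1 18 11 6] head=0 tail=0 count=5
After op 6 (write(13)): arr=[13 1 18 11 6] head=1 tail=1 count=5
After op 7 (write(21)): arr=[13 21 18 11 6] head=2 tail=2 count=5
After op 8 (write(15)): arr=[13 21 15 11 6] head=3 tail=3 count=5
After op 9 (peek()): arr=[13 21 15 11 6] head=3 tail=3 count=5
After op 10 (write(3)): arr=[13 21 15 3 6] head=4 tail=4 count=5
After op 11 (write(19)): arr=[13 21 15 3 19] head=0 tail=0 count=5
After op 12 (peek()): arr=[13 21 15 3 19] head=0 tail=0 count=5

Answer: 13 21 15 3 19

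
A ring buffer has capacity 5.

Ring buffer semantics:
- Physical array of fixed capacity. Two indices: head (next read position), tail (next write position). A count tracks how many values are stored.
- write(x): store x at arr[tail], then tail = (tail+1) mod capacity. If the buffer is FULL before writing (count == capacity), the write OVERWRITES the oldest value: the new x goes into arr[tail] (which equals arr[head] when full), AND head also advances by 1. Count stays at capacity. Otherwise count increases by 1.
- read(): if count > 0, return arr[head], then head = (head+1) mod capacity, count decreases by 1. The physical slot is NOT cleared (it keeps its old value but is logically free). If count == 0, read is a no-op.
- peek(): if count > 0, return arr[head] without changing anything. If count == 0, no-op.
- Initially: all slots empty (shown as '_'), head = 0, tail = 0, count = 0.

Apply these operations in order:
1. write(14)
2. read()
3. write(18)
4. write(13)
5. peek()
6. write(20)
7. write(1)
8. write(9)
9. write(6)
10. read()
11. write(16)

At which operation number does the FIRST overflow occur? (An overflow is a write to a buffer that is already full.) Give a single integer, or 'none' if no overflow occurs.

After op 1 (write(14)): arr=[14 _ _ _ _] head=0 tail=1 count=1
After op 2 (read()): arr=[14 _ _ _ _] head=1 tail=1 count=0
After op 3 (write(18)): arr=[14 18 _ _ _] head=1 tail=2 count=1
After op 4 (write(13)): arr=[14 18 13 _ _] head=1 tail=3 count=2
After op 5 (peek()): arr=[14 18 13 _ _] head=1 tail=3 count=2
After op 6 (write(20)): arr=[14 18 13 20 _] head=1 tail=4 count=3
After op 7 (write(1)): arr=[14 18 13 20 1] head=1 tail=0 count=4
After op 8 (write(9)): arr=[9 18 13 20 1] head=1 tail=1 count=5
After op 9 (write(6)): arr=[9 6 13 20 1] head=2 tail=2 count=5
After op 10 (read()): arr=[9 6 13 20 1] head=3 tail=2 count=4
After op 11 (write(16)): arr=[9 6 16 20 1] head=3 tail=3 count=5

Answer: 9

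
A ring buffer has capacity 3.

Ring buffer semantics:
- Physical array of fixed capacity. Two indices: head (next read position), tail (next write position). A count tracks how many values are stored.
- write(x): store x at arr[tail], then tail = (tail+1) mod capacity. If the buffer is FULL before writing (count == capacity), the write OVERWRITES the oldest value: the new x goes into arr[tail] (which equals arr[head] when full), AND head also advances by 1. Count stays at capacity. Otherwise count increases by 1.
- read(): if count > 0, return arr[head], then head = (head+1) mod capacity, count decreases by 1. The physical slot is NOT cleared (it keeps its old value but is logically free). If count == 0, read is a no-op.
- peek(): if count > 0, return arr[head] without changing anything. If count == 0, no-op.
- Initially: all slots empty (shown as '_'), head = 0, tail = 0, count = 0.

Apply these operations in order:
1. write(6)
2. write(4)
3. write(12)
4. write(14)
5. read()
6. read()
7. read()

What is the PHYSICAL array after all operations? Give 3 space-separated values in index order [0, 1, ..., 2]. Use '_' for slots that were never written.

Answer: 14 4 12

Derivation:
After op 1 (write(6)): arr=[6 _ _] head=0 tail=1 count=1
After op 2 (write(4)): arr=[6 4 _] head=0 tail=2 count=2
After op 3 (write(12)): arr=[6 4 12] head=0 tail=0 count=3
After op 4 (write(14)): arr=[14 4 12] head=1 tail=1 count=3
After op 5 (read()): arr=[14 4 12] head=2 tail=1 count=2
After op 6 (read()): arr=[14 4 12] head=0 tail=1 count=1
After op 7 (read()): arr=[14 4 12] head=1 tail=1 count=0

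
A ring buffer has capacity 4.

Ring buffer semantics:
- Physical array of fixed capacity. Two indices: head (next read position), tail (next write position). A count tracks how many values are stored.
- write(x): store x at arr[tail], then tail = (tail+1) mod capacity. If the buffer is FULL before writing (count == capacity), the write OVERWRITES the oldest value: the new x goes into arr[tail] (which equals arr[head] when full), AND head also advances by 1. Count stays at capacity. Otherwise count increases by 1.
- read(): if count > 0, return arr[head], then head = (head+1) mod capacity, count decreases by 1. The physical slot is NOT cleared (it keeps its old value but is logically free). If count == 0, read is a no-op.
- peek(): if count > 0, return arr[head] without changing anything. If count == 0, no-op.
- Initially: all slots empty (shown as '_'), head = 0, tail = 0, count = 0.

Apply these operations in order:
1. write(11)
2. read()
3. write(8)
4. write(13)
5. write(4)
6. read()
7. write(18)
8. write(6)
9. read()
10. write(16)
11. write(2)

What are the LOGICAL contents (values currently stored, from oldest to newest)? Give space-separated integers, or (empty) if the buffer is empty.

Answer: 18 6 16 2

Derivation:
After op 1 (write(11)): arr=[11 _ _ _] head=0 tail=1 count=1
After op 2 (read()): arr=[11 _ _ _] head=1 tail=1 count=0
After op 3 (write(8)): arr=[11 8 _ _] head=1 tail=2 count=1
After op 4 (write(13)): arr=[11 8 13 _] head=1 tail=3 count=2
After op 5 (write(4)): arr=[11 8 13 4] head=1 tail=0 count=3
After op 6 (read()): arr=[11 8 13 4] head=2 tail=0 count=2
After op 7 (write(18)): arr=[18 8 13 4] head=2 tail=1 count=3
After op 8 (write(6)): arr=[18 6 13 4] head=2 tail=2 count=4
After op 9 (read()): arr=[18 6 13 4] head=3 tail=2 count=3
After op 10 (write(16)): arr=[18 6 16 4] head=3 tail=3 count=4
After op 11 (write(2)): arr=[18 6 16 2] head=0 tail=0 count=4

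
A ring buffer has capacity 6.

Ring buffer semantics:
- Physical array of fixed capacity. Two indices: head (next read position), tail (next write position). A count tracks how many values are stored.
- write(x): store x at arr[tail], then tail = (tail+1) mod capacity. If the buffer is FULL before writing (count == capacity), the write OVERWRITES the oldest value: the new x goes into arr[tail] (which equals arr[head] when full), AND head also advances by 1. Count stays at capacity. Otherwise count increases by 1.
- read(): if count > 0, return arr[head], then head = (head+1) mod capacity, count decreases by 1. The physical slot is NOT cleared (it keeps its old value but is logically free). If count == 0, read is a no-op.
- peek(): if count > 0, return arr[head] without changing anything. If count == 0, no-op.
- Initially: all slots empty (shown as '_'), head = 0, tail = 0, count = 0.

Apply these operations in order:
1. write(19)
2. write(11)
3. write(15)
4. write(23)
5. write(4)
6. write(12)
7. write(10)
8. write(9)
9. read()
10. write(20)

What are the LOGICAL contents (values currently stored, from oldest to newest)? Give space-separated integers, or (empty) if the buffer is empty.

After op 1 (write(19)): arr=[19 _ _ _ _ _] head=0 tail=1 count=1
After op 2 (write(11)): arr=[19 11 _ _ _ _] head=0 tail=2 count=2
After op 3 (write(15)): arr=[19 11 15 _ _ _] head=0 tail=3 count=3
After op 4 (write(23)): arr=[19 11 15 23 _ _] head=0 tail=4 count=4
After op 5 (write(4)): arr=[19 11 15 23 4 _] head=0 tail=5 count=5
After op 6 (write(12)): arr=[19 11 15 23 4 12] head=0 tail=0 count=6
After op 7 (write(10)): arr=[10 11 15 23 4 12] head=1 tail=1 count=6
After op 8 (write(9)): arr=[10 9 15 23 4 12] head=2 tail=2 count=6
After op 9 (read()): arr=[10 9 15 23 4 12] head=3 tail=2 count=5
After op 10 (write(20)): arr=[10 9 20 23 4 12] head=3 tail=3 count=6

Answer: 23 4 12 10 9 20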